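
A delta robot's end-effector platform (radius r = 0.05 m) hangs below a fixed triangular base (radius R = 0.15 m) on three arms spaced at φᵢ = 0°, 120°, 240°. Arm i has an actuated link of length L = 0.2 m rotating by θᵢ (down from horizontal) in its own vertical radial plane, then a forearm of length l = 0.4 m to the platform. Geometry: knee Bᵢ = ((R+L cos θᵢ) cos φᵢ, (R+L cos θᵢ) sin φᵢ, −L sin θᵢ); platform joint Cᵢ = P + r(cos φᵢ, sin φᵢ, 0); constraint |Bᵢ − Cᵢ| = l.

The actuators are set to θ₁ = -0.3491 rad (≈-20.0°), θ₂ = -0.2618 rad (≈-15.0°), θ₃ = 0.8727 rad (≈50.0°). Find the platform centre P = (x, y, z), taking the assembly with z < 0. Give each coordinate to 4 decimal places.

(0.0867, 0.1340, -0.2502)

arm 1 at φ=0.0°: ρ1 = 0.2879;  S1 = (0.2879, 0.0000, 0.0684)
S2 = (0.2932·cos120.0°, 0.2932·sin120.0°, 0.0518) = (-0.1466, 0.2539, 0.0518)
φ3=240.0°: virtual centre (-0.1143, -0.1979, -0.1532), radius l
subtract pairs → two planes through P
linear system: -0.8691x+0.5078y = 0.0010−-0.0333z; -0.8044x+-0.3959y = -0.0119−-0.4432z
Cramer: x(z) = 0.0075-0.3166z;  y(z) = 0.0148-0.4763z
into |P−S₁|² = l²: 1.3271z² + 0.0267z + -0.0764 = 0;  Δ = 0.4065;  z = -0.2502 or 0.2302 → z<0 root = -0.2502
x = 0.0867, y = 0.1340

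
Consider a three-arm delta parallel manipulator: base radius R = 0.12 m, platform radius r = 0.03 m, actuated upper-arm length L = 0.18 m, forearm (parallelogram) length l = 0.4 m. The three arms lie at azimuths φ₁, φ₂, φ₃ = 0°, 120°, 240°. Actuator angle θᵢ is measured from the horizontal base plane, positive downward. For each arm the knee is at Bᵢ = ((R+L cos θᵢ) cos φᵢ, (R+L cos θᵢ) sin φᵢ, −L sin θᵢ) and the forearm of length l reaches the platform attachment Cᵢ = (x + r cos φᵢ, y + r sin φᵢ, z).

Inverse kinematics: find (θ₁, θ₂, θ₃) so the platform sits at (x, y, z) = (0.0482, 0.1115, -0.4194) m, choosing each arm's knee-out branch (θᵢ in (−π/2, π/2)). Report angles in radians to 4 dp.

θ₁ = 0.5237, θ₂ = 0.4365, θ₃ = 1.0474

arm 1 (φ=0.0°): x'=0.0482, y'=0.1115
  e−x'=0.0418;  (l²−L²−(e−x')²−y'²−z²)/2L = -0.1735
  θ1 = atan2(B,A) + arccos(C/0.4215) = 0.5237
arm 2 (φ=120.0°): x'=0.0725, y'=-0.0975
  e−x'=0.0175;  (l²−L²−(e−x')²−y'²−z²)/2L = -0.1614
  √(A²+B²)=0.4198;  θ2 = -1.5290+1.9655 ≈ 0.4365
rotate P by −φ3: (-0.1207, -0.0140, -0.4194)
  A=0.2107, B=-0.4194, C=(l²−L²−A²−y'²−z²)/(2L)=-0.2580
  √(A²+B²)=0.4693;  θ3 = -1.1053+2.1528 ≈ 1.0474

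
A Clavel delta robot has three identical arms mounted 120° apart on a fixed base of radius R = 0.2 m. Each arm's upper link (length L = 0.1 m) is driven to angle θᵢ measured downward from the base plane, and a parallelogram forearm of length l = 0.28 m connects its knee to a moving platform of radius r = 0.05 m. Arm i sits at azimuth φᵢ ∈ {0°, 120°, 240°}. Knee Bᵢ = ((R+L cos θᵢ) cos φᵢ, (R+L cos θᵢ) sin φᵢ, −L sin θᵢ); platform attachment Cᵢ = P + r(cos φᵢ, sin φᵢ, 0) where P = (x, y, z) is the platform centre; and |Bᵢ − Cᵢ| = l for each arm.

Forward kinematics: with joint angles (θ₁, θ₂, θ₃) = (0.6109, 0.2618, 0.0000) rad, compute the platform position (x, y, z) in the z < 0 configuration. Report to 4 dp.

(-0.0272, -0.0109, -0.1630)

O1 = (0.2319·cos0.0°, 0.2319·sin0.0°, -0.0574) = (0.2319, 0.0000, -0.0574)
φ2=120.0°: virtual centre (-0.1233, 0.2136, -0.0259), radius l
φ3=240.0°: virtual centre (-0.1250, -0.2165, 0.0000), radius l
subtract pairs → two planes through P
[-0.7104 0.4271 0.0630]·P = 0.0044;  [-0.7138 -0.4330 0.1147]·P = 0.0054
det = 0.6125;  x = -0.0069+0.1245z,  y = -0.0012+0.0597z
quadratic in z: (1.0191)z²+(0.0551)z+(-0.0181)=0, √Δ=0.2770 → z ∈ {-0.1630, 0.1089}; z = -0.1630 (taking z<0)
x = -0.0272, y = -0.0109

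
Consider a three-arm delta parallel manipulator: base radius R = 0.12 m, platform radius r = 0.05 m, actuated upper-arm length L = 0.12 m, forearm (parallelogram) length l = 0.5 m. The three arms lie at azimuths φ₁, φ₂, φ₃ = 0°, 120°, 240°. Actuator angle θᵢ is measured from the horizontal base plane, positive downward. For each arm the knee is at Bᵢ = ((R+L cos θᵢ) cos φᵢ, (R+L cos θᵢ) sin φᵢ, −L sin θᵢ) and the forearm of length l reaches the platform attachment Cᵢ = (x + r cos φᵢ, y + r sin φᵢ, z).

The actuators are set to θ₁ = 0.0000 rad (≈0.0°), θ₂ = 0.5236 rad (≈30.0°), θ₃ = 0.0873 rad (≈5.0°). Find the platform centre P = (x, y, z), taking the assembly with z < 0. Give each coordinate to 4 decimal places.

centre 1 = (0.1900·cos0.0°, 0.1900·sin0.0°, 0.0000) = (0.1900, 0.0000, 0.0000)
centre 2 = (0.1739·cos120.0°, 0.1739·sin120.0°, -0.0600) = (-0.0870, 0.1506, -0.0600)
φ3=240.0°: virtual centre (-0.0948, -0.1641, -0.0105), radius l
subtract pairs → two planes through P
linear system: -0.5539x+0.3012y = -0.0023−-0.1200z; -0.5695x+-0.3283y = -0.0001−-0.0209z
det = 0.3534;  x = 0.0021+-0.1293z,  y = -0.0035+0.1606z
sphere 1 gives Az²+Bz+C=0 with A=1.0425, B=0.0474, C=-0.2147;  B²−4AC=0.8975;  roots -0.4771, 0.4316;  negative root z = -0.4771
x = 0.0638, y = -0.0801

(0.0638, -0.0801, -0.4771)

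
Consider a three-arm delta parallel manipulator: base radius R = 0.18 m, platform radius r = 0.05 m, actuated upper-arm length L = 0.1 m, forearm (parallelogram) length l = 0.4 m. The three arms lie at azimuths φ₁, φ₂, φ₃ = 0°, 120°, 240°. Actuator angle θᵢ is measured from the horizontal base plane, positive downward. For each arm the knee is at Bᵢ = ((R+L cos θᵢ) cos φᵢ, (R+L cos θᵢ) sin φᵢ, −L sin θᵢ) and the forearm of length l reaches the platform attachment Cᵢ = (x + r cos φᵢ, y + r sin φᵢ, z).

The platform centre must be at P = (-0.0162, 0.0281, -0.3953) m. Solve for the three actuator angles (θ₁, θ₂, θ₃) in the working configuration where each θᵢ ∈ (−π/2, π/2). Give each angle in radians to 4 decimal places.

θ₁ = 0.6982, θ₂ = 0.4370, θ₃ = 0.6984

φ1=0.0° → target in arm frame (-0.0162, 0.0281)
  A cos θ + B sin θ = C:  0.1462·cos θ + -0.3953·sin θ = -0.1421
  √(A²+B²)=0.4215;  θ1 = -1.2166+1.9148 ≈ 0.6982
arm 2 (φ=120.0°): x'=0.0324, y'=0.0000
  e−x'=0.0976;  (l²−L²−(e−x')²−y'²−z²)/2L = -0.0789
  γ=atan2(-0.3953,0.0976)=-1.3288;  ψ=arccos(-0.1938)=1.7658;  θ2=γ+ψ≈0.4370
φ3=240.0° → target in arm frame (-0.0162, -0.0281)
  A cos θ + B sin θ = C:  0.1462·cos θ + -0.3953·sin θ = -0.1422
  √(A²+B²)=0.4215;  θ3 = -1.2165+1.9149 ≈ 0.6984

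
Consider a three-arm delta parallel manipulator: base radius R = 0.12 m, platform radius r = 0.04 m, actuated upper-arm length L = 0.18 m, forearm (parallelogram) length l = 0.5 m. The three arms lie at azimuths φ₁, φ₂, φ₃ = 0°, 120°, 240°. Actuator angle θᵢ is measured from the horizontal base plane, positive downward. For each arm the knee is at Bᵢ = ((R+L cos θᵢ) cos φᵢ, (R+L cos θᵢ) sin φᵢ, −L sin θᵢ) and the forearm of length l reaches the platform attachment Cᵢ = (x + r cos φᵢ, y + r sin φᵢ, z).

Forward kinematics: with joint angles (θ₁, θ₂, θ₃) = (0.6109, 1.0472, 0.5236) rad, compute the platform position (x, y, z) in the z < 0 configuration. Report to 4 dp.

centre 1 = (0.2274·cos0.0°, 0.2274·sin0.0°, -0.1032) = (0.2274, 0.0000, -0.1032)
φ2=120.0°: virtual centre (-0.0850, 0.1472, -0.1559), radius l
arm 3 at φ=240.0°: ρ3 = 0.2359;  centre 3 = (-0.1179, -0.2043, -0.0900)
subtract pairs → two planes through P
linear system: -0.6249x+0.2944y = -0.0092−-0.1053z; -0.6908x+-0.4086y = 0.0014−0.0265z
Cramer: x(z) = 0.0073-0.0768z;  y(z) = -0.0157+0.1946z
into |P−centre ₁|² = l²: 1.0438z² + 0.2342z + -0.1906 = 0;  Δ = 0.8508;  z = -0.5540 or 0.3297 → z<0 root = -0.5540
x = 0.0498, y = -0.1235

(0.0498, -0.1235, -0.5540)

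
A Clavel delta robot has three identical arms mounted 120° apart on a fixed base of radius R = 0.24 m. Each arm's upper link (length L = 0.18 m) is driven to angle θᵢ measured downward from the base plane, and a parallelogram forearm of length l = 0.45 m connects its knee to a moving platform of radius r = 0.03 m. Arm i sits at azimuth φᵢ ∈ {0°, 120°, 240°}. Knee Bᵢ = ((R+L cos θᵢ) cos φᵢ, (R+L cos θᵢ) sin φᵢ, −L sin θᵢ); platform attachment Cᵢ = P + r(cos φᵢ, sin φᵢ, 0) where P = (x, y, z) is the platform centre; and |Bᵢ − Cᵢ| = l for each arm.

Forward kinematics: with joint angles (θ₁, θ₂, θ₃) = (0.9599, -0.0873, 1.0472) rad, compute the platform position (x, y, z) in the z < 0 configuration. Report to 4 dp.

(-0.0607, 0.1306, -0.3610)

arm 1 at φ=0.0°: e+L cos θ1 = 0.3132;  S1 = (0.3132, 0.0000, -0.1474)
S2 = (0.3893·cos120.0°, 0.3893·sin120.0°, 0.0157) = (-0.1947, 0.3372, 0.0157)
φ3=240.0°: virtual centre (-0.1500, -0.2598, -0.1559), radius l
eliminate P² terms by subtracting sphere 1 from 2 and 3
plane₁₂: -1.0158x+0.6743y+0.3263z = 0.0319
Cramer: x(z) = -0.0111+0.1372z;  y(z) = 0.0306-0.2772z
sphere 1 gives Az²+Bz+C=0 with A=1.0956, B=0.1889, C=-0.0746;  B²−4AC=0.3626;  roots -0.3610, 0.1886;  negative root z = -0.3610
x = -0.0607, y = 0.1306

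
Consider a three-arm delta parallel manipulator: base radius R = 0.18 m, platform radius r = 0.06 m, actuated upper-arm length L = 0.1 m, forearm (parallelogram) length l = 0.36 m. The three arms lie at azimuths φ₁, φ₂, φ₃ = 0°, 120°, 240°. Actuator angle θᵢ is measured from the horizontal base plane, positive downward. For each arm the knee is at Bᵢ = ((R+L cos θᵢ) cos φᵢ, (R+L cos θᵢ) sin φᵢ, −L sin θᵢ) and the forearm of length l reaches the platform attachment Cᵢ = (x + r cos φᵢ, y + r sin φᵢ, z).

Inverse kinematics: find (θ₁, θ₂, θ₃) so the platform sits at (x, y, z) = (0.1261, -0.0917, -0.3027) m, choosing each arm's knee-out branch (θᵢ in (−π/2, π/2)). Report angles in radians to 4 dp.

φ1=0.0° → target in arm frame (0.1261, -0.0917)
  A cos θ + B sin θ = C:  -0.0061·cos θ + -0.3027·sin θ = 0.0976
  √(A²+B²)=0.3028;  θ1 = -1.5909+1.2425 ≈ -0.3485
rotate P by −φ2: (-0.1425, -0.0634, -0.3027)
  e−x'=0.2625;  (l²−L²−(e−x')²−y'²−z²)/2L = -0.2246
  θ2 = atan2(B,A) + arccos(C/0.4006) = 1.3096
arm 3 (φ=240.0°): x'=0.0164, y'=0.1551
  e−x'=0.1036;  (l²−L²−(e−x')²−y'²−z²)/2L = -0.0340
  θ3 = atan2(B,A) + arccos(C/0.3199) = 0.4365

θ₁ = -0.3485, θ₂ = 1.3096, θ₃ = 0.4365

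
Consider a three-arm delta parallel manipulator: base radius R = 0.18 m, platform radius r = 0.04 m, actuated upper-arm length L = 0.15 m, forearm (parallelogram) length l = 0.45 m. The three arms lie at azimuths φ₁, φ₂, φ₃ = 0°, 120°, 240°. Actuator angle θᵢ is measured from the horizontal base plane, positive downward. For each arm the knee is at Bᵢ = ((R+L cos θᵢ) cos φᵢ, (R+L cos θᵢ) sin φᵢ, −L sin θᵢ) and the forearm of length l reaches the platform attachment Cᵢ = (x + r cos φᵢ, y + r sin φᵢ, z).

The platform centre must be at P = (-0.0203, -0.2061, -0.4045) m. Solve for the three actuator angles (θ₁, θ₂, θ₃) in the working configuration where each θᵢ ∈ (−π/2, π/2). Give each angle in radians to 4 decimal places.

φ1=0.0° → target in arm frame (-0.0203, -0.2061)
  e−x'=0.1603;  (l²−L²−(e−x')²−y'²−z²)/2L = -0.1726
  √(A²+B²)=0.4351;  θ1 = -1.1935+1.9788 ≈ 0.7853
rotate P by −φ2: (-0.1683, 0.1206, -0.4045)
  A cos θ + B sin θ = C:  0.3083·cos θ + -0.4045·sin θ = -0.3108
  γ=atan2(-0.4045,0.3083)=-0.9195;  ψ=arccos(-0.6111)=2.2282;  θ2=γ+ψ≈1.3087
arm 3 (φ=240.0°): x'=0.1886, y'=0.0855
  e−x'=-0.0486;  (l²−L²−(e−x')²−y'²−z²)/2L = 0.0224
  γ=atan2(-0.4045,-0.0486)=-1.6905;  ψ=arccos(0.0549)=1.5159;  θ3=γ+ψ≈-0.1746

θ₁ = 0.7853, θ₂ = 1.3087, θ₃ = -0.1746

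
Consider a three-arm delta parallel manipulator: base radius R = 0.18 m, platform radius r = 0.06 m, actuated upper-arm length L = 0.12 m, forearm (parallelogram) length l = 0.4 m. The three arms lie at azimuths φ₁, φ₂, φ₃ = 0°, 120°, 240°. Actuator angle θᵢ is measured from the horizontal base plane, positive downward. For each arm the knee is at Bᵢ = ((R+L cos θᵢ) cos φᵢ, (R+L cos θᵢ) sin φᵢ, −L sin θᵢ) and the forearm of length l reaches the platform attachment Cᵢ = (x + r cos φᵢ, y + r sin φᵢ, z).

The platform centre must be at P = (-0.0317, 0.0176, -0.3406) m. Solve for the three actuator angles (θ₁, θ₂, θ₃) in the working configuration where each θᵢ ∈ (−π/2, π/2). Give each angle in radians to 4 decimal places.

arm 1 (φ=0.0°): x'=-0.0317, y'=0.0176
  A cos θ + B sin θ = C:  0.1517·cos θ + -0.3406·sin θ = 0.0261
  γ=atan2(-0.3406,0.1517)=-1.1518;  ψ=arccos(0.0701)=1.5007;  θ1=γ+ψ≈0.3489
arm 2 (φ=120.0°): x'=0.0311, y'=0.0187
  A cos θ + B sin θ = C:  0.0889·cos θ + -0.3406·sin θ = 0.0889
  γ=atan2(-0.3406,0.0889)=-1.3155;  ψ=arccos(0.2526)=1.3154;  θ2=γ+ψ≈0.0000
arm 3 (φ=240.0°): x'=0.0006, y'=-0.0363
  e−x'=0.1194;  (l²−L²−(e−x')²−y'²−z²)/2L = 0.0584
  √(A²+B²)=0.3609;  θ3 = -1.2336+1.4082 ≈ 0.1745

θ₁ = 0.3489, θ₂ = 0.0000, θ₃ = 0.1745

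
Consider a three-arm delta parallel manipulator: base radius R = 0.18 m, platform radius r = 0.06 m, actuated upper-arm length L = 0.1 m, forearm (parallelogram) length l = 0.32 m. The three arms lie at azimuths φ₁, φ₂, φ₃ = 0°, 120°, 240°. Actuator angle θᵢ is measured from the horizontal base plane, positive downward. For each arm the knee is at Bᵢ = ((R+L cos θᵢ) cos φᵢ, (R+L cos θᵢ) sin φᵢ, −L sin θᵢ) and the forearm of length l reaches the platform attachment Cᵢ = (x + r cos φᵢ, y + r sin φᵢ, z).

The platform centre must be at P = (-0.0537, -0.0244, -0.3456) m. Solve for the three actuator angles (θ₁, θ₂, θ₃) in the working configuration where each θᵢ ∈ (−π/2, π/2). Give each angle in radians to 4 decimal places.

θ₁ = 1.3096, θ₂ = 0.9605, θ₃ = 0.6983

φ1=0.0° → target in arm frame (-0.0537, -0.0244)
  A=0.1737, B=-0.3456, C=(l²−L²−A²−y'²−z²)/(2L)=-0.2890
  √(A²+B²)=0.3868;  θ1 = -1.1051+2.4147 ≈ 1.3096
rotate P by −φ2: (0.0057, 0.0587, -0.3456)
  A=0.1143, B=-0.3456, C=(l²−L²−A²−y'²−z²)/(2L)=-0.2177
  γ=atan2(-0.3456,0.1143)=-1.2514;  ψ=arccos(-0.5981)=2.2120;  θ2=γ+ψ≈0.9605
rotate P by −φ3: (0.0480, -0.0343, -0.3456)
  e−x'=0.0720;  (l²−L²−(e−x')²−y'²−z²)/2L = -0.1670
  γ=atan2(-0.3456,0.0720)=-1.3653;  ψ=arccos(-0.4731)=2.0636;  θ3=γ+ψ≈0.6983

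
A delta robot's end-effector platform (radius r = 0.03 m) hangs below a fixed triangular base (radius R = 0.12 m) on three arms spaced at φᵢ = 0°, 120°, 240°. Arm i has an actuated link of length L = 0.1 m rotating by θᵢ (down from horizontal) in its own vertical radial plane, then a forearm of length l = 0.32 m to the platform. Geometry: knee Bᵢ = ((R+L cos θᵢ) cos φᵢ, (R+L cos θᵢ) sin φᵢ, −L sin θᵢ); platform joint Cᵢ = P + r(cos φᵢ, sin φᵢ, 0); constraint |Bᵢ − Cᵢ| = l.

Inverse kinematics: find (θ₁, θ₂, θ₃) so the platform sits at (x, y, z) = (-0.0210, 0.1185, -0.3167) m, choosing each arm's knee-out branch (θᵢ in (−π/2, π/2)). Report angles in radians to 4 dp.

θ₁ = 0.8729, θ₂ = 0.0871, θ₃ = 1.2218

φ1=0.0° → target in arm frame (-0.0210, 0.1185)
  A=0.1110, B=-0.3167, C=(l²−L²−A²−y'²−z²)/(2L)=-0.1713
  √(A²+B²)=0.3356;  θ1 = -1.2337+2.1065 ≈ 0.8729
φ2=120.0° → target in arm frame (0.1131, -0.0411)
  e−x'=-0.0231;  (l²−L²−(e−x')²−y'²−z²)/2L = -0.0506
  γ=atan2(-0.3167,-0.0231)=-1.6437;  ψ=arccos(-0.1593)=1.7308;  θ2=γ+ψ≈0.0871
φ3=240.0° → target in arm frame (-0.0921, -0.0774)
  e−x'=0.1821;  (l²−L²−(e−x')²−y'²−z²)/2L = -0.2353
  √(A²+B²)=0.3653;  θ3 = -1.0489+2.2707 ≈ 1.2218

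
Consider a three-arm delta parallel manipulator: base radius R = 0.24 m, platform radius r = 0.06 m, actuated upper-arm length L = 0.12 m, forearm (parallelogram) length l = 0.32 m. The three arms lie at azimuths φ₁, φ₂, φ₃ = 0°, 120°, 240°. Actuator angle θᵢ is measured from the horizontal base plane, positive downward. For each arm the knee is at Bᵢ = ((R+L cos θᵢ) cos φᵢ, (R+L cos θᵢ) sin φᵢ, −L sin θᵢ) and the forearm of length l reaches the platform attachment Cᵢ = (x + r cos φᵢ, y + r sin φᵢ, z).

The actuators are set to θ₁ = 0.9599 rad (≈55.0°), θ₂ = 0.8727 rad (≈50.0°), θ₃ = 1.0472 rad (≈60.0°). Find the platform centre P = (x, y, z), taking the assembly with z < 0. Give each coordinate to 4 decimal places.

φ1=0.0°: virtual centre (0.2488, 0.0000, -0.0983), radius l
O2 = (0.2571·cos120.0°, 0.2571·sin120.0°, -0.0919) = (-0.1286, 0.2227, -0.0919)
φ3=240.0°: virtual centre (-0.1200, -0.2078, -0.1039), radius l
eliminate P² terms by subtracting sphere 1 from 2 and 3
plane₁₂: -0.7548x+0.4454y+0.0127z = 0.0030
Cramer: x(z) = 0.0003+0.0004z;  y(z) = 0.0072-0.0279z
into |P−O₁|² = l²: 1.0008z² + 0.1960z + -0.0309 = 0;  Δ = 0.1621;  z = -0.2991 or 0.1033 → z<0 root = -0.2991
x = 0.0001, y = 0.0155

(0.0001, 0.0155, -0.2991)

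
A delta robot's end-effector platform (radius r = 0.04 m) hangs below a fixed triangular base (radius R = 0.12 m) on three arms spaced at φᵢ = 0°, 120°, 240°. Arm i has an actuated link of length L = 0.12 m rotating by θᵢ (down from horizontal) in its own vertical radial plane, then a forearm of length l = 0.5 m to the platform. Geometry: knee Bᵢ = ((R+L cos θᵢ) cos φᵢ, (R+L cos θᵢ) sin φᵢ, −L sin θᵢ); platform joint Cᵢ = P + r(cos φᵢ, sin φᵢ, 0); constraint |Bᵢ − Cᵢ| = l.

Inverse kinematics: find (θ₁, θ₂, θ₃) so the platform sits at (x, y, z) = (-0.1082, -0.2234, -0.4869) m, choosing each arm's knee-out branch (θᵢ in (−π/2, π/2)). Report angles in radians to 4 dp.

θ₁ = 1.1342, θ₂ = 1.2216, θ₃ = -0.0873

rotate P by −φ1: (-0.1082, -0.2234, -0.4869)
  A=0.1882, B=-0.4869, C=(l²−L²−A²−y'²−z²)/(2L)=-0.3617
  √(A²+B²)=0.5220;  θ1 = -1.2020+2.3362 ≈ 1.1342
rotate P by −φ2: (-0.1394, 0.2054, -0.4869)
  e−x'=0.2194;  (l²−L²−(e−x')²−y'²−z²)/2L = -0.3824
  θ2 = atan2(B,A) + arccos(C/0.5340) = 1.2216
arm 3 (φ=240.0°): x'=0.2476, y'=0.0180
  e−x'=-0.1676;  (l²−L²−(e−x')²−y'²−z²)/2L = -0.1245
  θ3 = atan2(B,A) + arccos(C/0.5149) = -0.0873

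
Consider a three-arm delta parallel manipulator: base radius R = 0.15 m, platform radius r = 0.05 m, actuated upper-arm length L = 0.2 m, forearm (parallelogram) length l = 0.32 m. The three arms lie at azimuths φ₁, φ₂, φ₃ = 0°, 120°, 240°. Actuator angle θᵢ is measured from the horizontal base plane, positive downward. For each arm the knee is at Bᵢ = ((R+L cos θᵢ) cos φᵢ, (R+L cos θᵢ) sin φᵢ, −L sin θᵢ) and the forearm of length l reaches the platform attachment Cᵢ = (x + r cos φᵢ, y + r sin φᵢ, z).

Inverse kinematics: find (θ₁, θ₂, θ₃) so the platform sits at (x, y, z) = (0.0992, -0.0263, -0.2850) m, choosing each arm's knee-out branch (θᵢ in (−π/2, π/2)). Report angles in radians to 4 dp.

θ₁ = 0.1749, θ₂ = 0.9599, θ₃ = 0.7853

arm 1 (φ=0.0°): x'=0.0992, y'=-0.0263
  A=0.0008, B=-0.2850, C=(l²−L²−A²−y'²−z²)/(2L)=-0.0488
  γ=atan2(-0.2850,0.0008)=-1.5680;  ψ=arccos(-0.1712)=1.7428;  θ1=γ+ψ≈0.1749
arm 2 (φ=120.0°): x'=-0.0724, y'=-0.0728
  A cos θ + B sin θ = C:  0.1724·cos θ + -0.2850·sin θ = -0.1346
  √(A²+B²)=0.3331;  θ2 = -1.0268+1.9867 ≈ 0.9599
arm 3 (φ=240.0°): x'=-0.0268, y'=0.0991
  A=0.1268, B=-0.2850, C=(l²−L²−A²−y'²−z²)/(2L)=-0.1118
  √(A²+B²)=0.3119;  θ3 = -1.1521+1.9374 ≈ 0.7853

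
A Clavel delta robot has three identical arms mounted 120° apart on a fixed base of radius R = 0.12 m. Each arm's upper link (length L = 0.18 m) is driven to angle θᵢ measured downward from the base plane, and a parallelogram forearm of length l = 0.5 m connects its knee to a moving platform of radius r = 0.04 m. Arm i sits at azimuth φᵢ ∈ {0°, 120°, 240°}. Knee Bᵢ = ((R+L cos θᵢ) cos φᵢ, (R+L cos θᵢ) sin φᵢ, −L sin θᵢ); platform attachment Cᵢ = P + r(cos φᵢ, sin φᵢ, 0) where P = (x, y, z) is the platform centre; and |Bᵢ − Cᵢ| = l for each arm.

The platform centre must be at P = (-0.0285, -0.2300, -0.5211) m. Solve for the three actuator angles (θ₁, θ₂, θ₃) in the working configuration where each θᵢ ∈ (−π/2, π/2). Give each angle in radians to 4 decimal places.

rotate P by −φ1: (-0.0285, -0.2300, -0.5211)
  A=0.1085, B=-0.5211, C=(l²−L²−A²−y'²−z²)/(2L)=-0.3295
  γ=atan2(-0.5211,0.1085)=-1.3655;  ψ=arccos(-0.6190)=2.2383;  θ1=γ+ψ≈0.8728
arm 2 (φ=120.0°): x'=-0.1849, y'=0.1397
  e−x'=0.2649;  (l²−L²−(e−x')²−y'²−z²)/2L = -0.3990
  θ2 = atan2(B,A) + arccos(C/0.5846) = 1.2216
rotate P by −φ3: (0.2134, 0.0903, -0.5211)
  A=-0.1334, B=-0.5211, C=(l²−L²−A²−y'²−z²)/(2L)=-0.2220
  γ=atan2(-0.5211,-0.1334)=-1.8215;  ψ=arccos(-0.4126)=1.9961;  θ3=γ+ψ≈0.1747

θ₁ = 0.8728, θ₂ = 1.2216, θ₃ = 0.1747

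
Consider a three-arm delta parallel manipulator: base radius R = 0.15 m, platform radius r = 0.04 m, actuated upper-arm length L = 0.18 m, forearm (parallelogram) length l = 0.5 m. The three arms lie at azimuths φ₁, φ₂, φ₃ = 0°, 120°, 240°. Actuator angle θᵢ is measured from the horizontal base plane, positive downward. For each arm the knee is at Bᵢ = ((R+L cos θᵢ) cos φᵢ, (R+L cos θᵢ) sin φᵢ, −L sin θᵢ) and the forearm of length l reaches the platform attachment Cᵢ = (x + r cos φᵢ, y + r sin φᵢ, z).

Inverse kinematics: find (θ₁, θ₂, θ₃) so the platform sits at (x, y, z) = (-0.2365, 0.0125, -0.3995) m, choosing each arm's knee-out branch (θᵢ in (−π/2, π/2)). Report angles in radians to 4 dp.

θ₁ = 1.0474, θ₂ = -0.1745, θ₃ = -0.0872

φ1=0.0° → target in arm frame (-0.2365, 0.0125)
  A=0.3465, B=-0.3995, C=(l²−L²−A²−y'²−z²)/(2L)=-0.1728
  θ1 = atan2(B,A) + arccos(C/0.5288) = 1.0474
arm 2 (φ=120.0°): x'=0.1291, y'=0.1986
  A=-0.0191, B=-0.3995, C=(l²−L²−A²−y'²−z²)/(2L)=0.0506
  √(A²+B²)=0.4000;  θ2 = -1.6185+1.4440 ≈ -0.1745
φ3=240.0° → target in arm frame (0.1074, -0.2111)
  e−x'=0.0026;  (l²−L²−(e−x')²−y'²−z²)/2L = 0.0373
  √(A²+B²)=0.3995;  θ3 = -1.5644+1.4772 ≈ -0.0872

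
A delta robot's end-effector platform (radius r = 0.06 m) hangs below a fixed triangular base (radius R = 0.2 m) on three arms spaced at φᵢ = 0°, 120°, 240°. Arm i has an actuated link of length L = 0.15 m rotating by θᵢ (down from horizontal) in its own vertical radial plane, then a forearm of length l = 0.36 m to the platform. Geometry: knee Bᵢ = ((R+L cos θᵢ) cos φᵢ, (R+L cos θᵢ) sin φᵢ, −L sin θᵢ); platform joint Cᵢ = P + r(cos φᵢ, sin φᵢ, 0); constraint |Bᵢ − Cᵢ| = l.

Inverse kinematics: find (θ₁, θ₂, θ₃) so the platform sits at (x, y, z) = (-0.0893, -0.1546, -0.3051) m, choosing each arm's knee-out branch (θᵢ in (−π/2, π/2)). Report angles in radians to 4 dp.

arm 1 (φ=0.0°): x'=-0.0893, y'=-0.1546
  A cos θ + B sin θ = C:  0.2293·cos θ + -0.3051·sin θ = -0.2082
  γ=atan2(-0.3051,0.2293)=-0.9263;  ψ=arccos(-0.5456)=2.1479;  θ1=γ+ψ≈1.2216
rotate P by −φ2: (-0.0892, 0.1546, -0.3051)
  e−x'=0.2292;  (l²−L²−(e−x')²−y'²−z²)/2L = -0.2082
  θ2 = atan2(B,A) + arccos(C/0.3816) = 1.2213
rotate P by −φ3: (0.1785, 0.0000, -0.3051)
  e−x'=-0.0385;  (l²−L²−(e−x')²−y'²−z²)/2L = 0.0418
  √(A²+B²)=0.3075;  θ3 = -1.6964+1.4346 ≈ -0.2619

θ₁ = 1.2216, θ₂ = 1.2213, θ₃ = -0.2619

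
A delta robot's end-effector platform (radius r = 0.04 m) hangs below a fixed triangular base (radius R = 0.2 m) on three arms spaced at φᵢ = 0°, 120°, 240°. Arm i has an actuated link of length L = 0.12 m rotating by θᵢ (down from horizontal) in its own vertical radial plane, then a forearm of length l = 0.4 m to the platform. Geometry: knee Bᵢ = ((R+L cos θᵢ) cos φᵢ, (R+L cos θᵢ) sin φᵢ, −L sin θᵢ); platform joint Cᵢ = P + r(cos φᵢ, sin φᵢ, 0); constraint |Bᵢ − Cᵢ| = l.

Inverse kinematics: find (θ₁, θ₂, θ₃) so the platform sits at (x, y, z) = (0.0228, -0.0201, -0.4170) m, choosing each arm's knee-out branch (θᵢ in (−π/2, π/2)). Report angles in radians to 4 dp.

arm 1 (φ=0.0°): x'=0.0228, y'=-0.0201
  e−x'=0.1372;  (l²−L²−(e−x')²−y'²−z²)/2L = -0.1980
  √(A²+B²)=0.4390;  θ1 = -1.2529+2.0387 ≈ 0.7858
rotate P by −φ2: (-0.0288, -0.0097, -0.4170)
  A=0.1888, B=-0.4170, C=(l²−L²−A²−y'²−z²)/(2L)=-0.2668
  θ2 = atan2(B,A) + arccos(C/0.4578) = 1.0474
arm 3 (φ=240.0°): x'=0.0060, y'=0.0298
  A=0.1540, B=-0.4170, C=(l²−L²−A²−y'²−z²)/(2L)=-0.2204
  γ=atan2(-0.4170,0.1540)=-1.2170;  ψ=arccos(-0.4958)=2.0895;  θ3=γ+ψ≈0.8725

θ₁ = 0.7858, θ₂ = 1.0474, θ₃ = 0.8725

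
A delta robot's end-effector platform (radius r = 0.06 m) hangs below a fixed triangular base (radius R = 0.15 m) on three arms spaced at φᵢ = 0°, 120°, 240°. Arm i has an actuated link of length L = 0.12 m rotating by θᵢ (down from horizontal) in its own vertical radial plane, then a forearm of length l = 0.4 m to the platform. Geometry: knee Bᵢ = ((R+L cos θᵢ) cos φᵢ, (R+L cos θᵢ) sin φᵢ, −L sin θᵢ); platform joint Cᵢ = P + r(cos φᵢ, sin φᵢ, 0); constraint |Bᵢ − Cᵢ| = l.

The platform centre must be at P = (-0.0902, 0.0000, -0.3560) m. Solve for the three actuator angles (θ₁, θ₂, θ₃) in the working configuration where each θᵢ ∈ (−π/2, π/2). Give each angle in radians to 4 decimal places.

rotate P by −φ1: (-0.0902, 0.0000, -0.3560)
  A=0.1802, B=-0.3560, C=(l²−L²−A²−y'²−z²)/(2L)=-0.0567
  γ=atan2(-0.3560,0.1802)=-1.1022;  ψ=arccos(-0.1421)=1.7134;  θ1=γ+ψ≈0.6112
arm 2 (φ=120.0°): x'=0.0451, y'=0.0781
  e−x'=0.0449;  (l²−L²−(e−x')²−y'²−z²)/2L = 0.0448
  θ2 = atan2(B,A) + arccos(C/0.3588) = 0.0004
arm 3 (φ=240.0°): x'=0.0451, y'=-0.0781
  A cos θ + B sin θ = C:  0.0449·cos θ + -0.3560·sin θ = 0.0448
  θ3 = atan2(B,A) + arccos(C/0.3588) = 0.0004

θ₁ = 0.6112, θ₂ = 0.0004, θ₃ = 0.0004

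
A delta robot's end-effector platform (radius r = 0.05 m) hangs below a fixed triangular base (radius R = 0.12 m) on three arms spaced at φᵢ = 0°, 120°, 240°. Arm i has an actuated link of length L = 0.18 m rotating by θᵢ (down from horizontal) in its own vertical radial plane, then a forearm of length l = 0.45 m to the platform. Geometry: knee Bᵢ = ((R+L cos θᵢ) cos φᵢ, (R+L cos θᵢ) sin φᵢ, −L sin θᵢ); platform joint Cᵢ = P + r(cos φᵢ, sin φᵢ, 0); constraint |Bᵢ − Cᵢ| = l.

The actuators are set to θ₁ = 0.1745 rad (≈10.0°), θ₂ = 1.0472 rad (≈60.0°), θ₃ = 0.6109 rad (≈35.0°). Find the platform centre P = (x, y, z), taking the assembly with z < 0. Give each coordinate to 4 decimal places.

centre 1 = (0.2473·cos0.0°, 0.2473·sin0.0°, -0.0313) = (0.2473, 0.0000, -0.0313)
centre 2 = (0.1600·cos120.0°, 0.1600·sin120.0°, -0.1559) = (-0.0800, 0.1386, -0.1559)
φ3=240.0°: virtual centre (-0.1087, -0.1883, -0.1032), radius l
subtract pairs → two planes through P
[-0.6545 0.2771 -0.2493]·P = -0.0122;  [-0.7120 -0.3766 -0.1440]·P = -0.0042
Cramer: x(z) = 0.0130-0.3014z;  y(z) = -0.0134+0.1875z
sphere 1 gives Az²+Bz+C=0 with A=1.1260, B=0.1987, C=-0.1465;  B²−4AC=0.6991;  roots -0.4595, 0.2830;  negative root z = -0.4595
x = 0.1515, y = -0.0996

(0.1515, -0.0996, -0.4595)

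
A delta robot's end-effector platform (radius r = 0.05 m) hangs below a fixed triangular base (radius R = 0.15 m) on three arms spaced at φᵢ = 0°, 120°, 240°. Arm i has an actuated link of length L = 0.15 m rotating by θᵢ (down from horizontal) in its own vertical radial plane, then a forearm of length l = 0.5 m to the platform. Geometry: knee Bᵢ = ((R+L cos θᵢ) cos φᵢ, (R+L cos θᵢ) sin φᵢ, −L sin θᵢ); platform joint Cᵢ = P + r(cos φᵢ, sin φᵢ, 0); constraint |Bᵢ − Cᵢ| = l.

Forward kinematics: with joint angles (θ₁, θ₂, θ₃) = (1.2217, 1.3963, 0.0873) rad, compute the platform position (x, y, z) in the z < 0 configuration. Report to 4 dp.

(-0.0905, -0.2326, -0.5116)

O1 = (0.1513·cos0.0°, 0.1513·sin0.0°, -0.1410) = (0.1513, 0.0000, -0.1410)
φ2=120.0°: virtual centre (-0.0630, 0.1092, -0.1477), radius l
φ3=240.0°: virtual centre (-0.1247, -0.2160, -0.0131), radius l
subtract pairs → two planes through P
linear system: -0.4287x+0.2183y = -0.0051−-0.0135z; -0.5520x+-0.4320y = 0.0196−0.2557z
Cramer: x(z) = -0.0069+0.1635z;  y(z) = -0.0366+0.3831z
sphere 1 gives Az²+Bz+C=0 with A=1.1735, B=0.2021, C=-0.2038;  B²−4AC=0.9973;  roots -0.5116, 0.3394;  negative root z = -0.5116
x = -0.0905, y = -0.2326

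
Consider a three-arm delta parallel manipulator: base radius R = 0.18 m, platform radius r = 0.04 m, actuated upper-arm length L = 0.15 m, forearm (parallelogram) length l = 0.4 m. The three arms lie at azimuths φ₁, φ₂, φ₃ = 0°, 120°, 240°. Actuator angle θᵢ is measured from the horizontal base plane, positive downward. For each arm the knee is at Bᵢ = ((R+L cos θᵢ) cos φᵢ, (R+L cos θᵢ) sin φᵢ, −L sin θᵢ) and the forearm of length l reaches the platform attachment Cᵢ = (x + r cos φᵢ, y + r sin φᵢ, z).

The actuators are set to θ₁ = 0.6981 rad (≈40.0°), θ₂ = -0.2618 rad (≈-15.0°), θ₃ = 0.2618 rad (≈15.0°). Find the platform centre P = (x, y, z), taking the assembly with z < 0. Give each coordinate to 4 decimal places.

φ1=0.0°: virtual centre (0.2549, 0.0000, -0.0964), radius l
arm 2 at φ=120.0°: (R−r)+L cos θ2 = 0.2849;  O2 = (-0.1424, 0.2467, 0.0388)
O3 = (0.2849·cos240.0°, 0.2849·sin240.0°, -0.0388) = (-0.1424, -0.2467, -0.0388)
|O₂|²−|O₁|² = 0.0084;  |O₃|²−|O₁|² = 0.0084
plane₁₂: -0.7947x+0.4934y+0.2705z = 0.0084
Cramer: x(z) = -0.0106+0.2426z;  y(z) = 0.0000-0.1574z
into |P−O₁|² = l²: 1.0836z² + 0.0640z + -0.0802 = 0;  Δ = 0.3519;  z = -0.3032 or 0.2442 → z<0 root = -0.3032
x = -0.0841, y = 0.0477

(-0.0841, 0.0477, -0.3032)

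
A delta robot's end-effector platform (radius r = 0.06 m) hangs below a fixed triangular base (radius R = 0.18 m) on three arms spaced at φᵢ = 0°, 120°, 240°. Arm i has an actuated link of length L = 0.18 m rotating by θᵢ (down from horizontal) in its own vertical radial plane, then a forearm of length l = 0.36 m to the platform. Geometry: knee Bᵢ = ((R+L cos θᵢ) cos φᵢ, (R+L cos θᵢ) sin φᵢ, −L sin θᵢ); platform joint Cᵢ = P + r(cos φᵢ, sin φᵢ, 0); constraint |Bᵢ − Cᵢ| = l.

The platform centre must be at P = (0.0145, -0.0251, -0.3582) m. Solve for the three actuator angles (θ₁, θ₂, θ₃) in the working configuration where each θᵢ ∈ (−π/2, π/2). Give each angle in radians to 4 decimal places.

arm 1 (φ=0.0°): x'=0.0145, y'=-0.0251
  A=0.1055, B=-0.3582, C=(l²−L²−A²−y'²−z²)/(2L)=-0.1191
  γ=atan2(-0.3582,0.1055)=-1.2844;  ψ=arccos(-0.3189)=1.8954;  θ1=γ+ψ≈0.6110
arm 2 (φ=120.0°): x'=-0.0290, y'=0.0000
  A cos θ + B sin θ = C:  0.1490·cos θ + -0.3582·sin θ = -0.1481
  θ2 = atan2(B,A) + arccos(C/0.3879) = 0.7858
φ3=240.0° → target in arm frame (0.0145, 0.0251)
  A=0.1055, B=-0.3582, C=(l²−L²−A²−y'²−z²)/(2L)=-0.1191
  θ3 = atan2(B,A) + arccos(C/0.3734) = 0.6110

θ₁ = 0.6110, θ₂ = 0.7858, θ₃ = 0.6110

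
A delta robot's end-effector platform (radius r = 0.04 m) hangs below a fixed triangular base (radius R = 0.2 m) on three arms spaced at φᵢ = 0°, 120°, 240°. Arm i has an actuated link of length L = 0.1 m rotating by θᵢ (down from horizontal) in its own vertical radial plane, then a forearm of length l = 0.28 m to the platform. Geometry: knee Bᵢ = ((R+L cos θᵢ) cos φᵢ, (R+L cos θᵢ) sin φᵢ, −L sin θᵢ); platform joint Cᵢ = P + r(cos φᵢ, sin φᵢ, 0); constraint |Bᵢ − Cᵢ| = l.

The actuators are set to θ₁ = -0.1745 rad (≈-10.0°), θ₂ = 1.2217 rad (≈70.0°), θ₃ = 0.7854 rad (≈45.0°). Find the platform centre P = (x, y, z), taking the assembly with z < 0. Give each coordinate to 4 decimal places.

φ1=0.0°: virtual centre (0.2585, 0.0000, 0.0174), radius l
S2 = (0.1942·cos120.0°, 0.1942·sin120.0°, -0.0940) = (-0.0971, 0.1682, -0.0940)
S3 = (0.2307·cos240.0°, 0.2307·sin240.0°, -0.0707) = (-0.1154, -0.1998, -0.0707)
subtract pairs → two planes through P
plane₁₂: -0.7112x+0.3364y+-0.2227z = -0.0206
Cramer: x(z) = 0.0209-0.2767z;  y(z) = -0.0169+0.0769z
into |P−S₁|² = l²: 1.0825z² + 0.0941z + -0.0214 = 0;  Δ = 0.1014;  z = -0.1906 or 0.1036 → z<0 root = -0.1906
x = 0.0737, y = -0.0316

(0.0737, -0.0316, -0.1906)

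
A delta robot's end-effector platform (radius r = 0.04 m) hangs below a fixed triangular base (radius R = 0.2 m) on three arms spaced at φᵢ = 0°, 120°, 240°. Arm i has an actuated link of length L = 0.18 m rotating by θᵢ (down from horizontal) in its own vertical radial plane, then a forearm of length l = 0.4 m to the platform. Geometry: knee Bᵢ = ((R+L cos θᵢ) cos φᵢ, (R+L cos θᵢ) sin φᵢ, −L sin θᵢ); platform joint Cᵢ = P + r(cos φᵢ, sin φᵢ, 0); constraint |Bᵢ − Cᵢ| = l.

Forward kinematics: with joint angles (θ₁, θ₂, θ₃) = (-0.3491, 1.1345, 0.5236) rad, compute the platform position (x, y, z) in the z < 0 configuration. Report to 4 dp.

(0.1369, -0.0809, -0.2797)

O1 = (0.3291·cos0.0°, 0.3291·sin0.0°, 0.0616) = (0.3291, 0.0000, 0.0616)
φ2=120.0°: virtual centre (-0.1180, 0.2044, -0.1631), radius l
O3 = (0.3159·cos240.0°, 0.3159·sin240.0°, -0.0900) = (-0.1579, -0.2736, -0.0900)
|O₂|²−|O₁|² = -0.0298;  |O₃|²−|O₁|² = -0.0042
[-0.8944 0.4089 -0.4494]·P = -0.0298;  [-0.9742 -0.5471 -0.3031]·P = -0.0042
det = 0.8876;  x = 0.0203+-0.4166z,  y = -0.0284+0.1878z
sphere 1 gives Az²+Bz+C=0 with A=1.2089, B=0.1235, C=-0.0600;  B²−4AC=0.3055;  roots -0.2797, 0.1775;  negative root z = -0.2797
x = 0.1369, y = -0.0809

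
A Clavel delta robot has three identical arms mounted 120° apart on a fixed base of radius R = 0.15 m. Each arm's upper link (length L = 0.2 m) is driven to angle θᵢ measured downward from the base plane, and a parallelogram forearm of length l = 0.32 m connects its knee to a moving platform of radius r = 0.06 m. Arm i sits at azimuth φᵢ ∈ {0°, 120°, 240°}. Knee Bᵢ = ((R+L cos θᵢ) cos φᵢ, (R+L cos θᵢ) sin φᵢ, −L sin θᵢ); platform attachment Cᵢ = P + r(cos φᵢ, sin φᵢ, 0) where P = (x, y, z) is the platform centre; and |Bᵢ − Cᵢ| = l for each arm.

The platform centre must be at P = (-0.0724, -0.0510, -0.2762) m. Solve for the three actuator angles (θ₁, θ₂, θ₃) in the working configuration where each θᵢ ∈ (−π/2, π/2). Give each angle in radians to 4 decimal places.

θ₁ = 0.8725, θ₂ = 0.6108, θ₃ = 0.1743

arm 1 (φ=0.0°): x'=-0.0724, y'=-0.0510
  A cos θ + B sin θ = C:  0.1624·cos θ + -0.2762·sin θ = -0.1072
  θ1 = atan2(B,A) + arccos(C/0.3204) = 0.8725
rotate P by −φ2: (-0.0080, 0.0882, -0.2762)
  e−x'=0.0980;  (l²−L²−(e−x')²−y'²−z²)/2L = -0.0782
  θ2 = atan2(B,A) + arccos(C/0.2931) = 0.6108
φ3=240.0° → target in arm frame (0.0804, -0.0372)
  A=0.0096, B=-0.2762, C=(l²−L²−A²−y'²−z²)/(2L)=-0.0384
  γ=atan2(-0.2762,0.0096)=-1.5359;  ψ=arccos(-0.1390)=1.7102;  θ3=γ+ψ≈0.1743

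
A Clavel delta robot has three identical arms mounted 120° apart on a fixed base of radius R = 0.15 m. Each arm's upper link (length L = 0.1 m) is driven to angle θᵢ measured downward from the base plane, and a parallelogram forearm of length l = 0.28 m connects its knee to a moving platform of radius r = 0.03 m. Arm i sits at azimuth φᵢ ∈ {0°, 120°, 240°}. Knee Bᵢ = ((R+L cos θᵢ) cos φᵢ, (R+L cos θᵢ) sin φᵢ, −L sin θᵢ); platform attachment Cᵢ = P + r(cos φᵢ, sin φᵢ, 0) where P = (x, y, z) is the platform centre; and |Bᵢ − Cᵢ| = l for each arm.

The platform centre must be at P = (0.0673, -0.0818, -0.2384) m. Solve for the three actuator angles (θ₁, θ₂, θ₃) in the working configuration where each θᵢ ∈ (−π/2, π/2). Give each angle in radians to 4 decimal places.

θ₁ = 0.1746, θ₂ = 1.3958, θ₃ = 0.4361

φ1=0.0° → target in arm frame (0.0673, -0.0818)
  e−x'=0.0527;  (l²−L²−(e−x')²−y'²−z²)/2L = 0.0105
  γ=atan2(-0.2384,0.0527)=-1.3532;  ψ=arccos(0.0429)=1.5278;  θ1=γ+ψ≈0.1746
arm 2 (φ=120.0°): x'=-0.1045, y'=-0.0174
  A cos θ + B sin θ = C:  0.2245·cos θ + -0.2384·sin θ = -0.1957
  θ2 = atan2(B,A) + arccos(C/0.3275) = 1.3958
arm 3 (φ=240.0°): x'=0.0372, y'=0.0992
  e−x'=0.0828;  (l²−L²−(e−x')²−y'²−z²)/2L = -0.0256
  γ=atan2(-0.2384,0.0828)=-1.2365;  ψ=arccos(-0.1016)=1.6726;  θ3=γ+ψ≈0.4361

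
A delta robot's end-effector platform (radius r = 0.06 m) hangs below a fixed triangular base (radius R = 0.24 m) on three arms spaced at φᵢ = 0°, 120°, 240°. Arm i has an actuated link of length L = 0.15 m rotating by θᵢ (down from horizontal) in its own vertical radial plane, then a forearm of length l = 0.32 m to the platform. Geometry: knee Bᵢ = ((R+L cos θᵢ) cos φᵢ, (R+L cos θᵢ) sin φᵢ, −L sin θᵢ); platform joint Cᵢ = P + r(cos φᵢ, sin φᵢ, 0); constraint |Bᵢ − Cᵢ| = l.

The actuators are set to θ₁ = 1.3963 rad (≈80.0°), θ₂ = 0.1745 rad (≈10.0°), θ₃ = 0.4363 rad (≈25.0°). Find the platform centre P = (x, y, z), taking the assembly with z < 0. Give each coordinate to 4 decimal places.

(-0.1105, 0.0155, -0.1921)

S1 = (0.2060·cos0.0°, 0.2060·sin0.0°, -0.1477) = (0.2060, 0.0000, -0.1477)
φ2=120.0°: virtual centre (-0.1639, 0.2838, -0.0260), radius l
φ3=240.0°: virtual centre (-0.1580, -0.2736, -0.0634), radius l
subtract pairs → two planes through P
plane₁₂: -0.7398x+0.5676y+0.2434z = 0.0438
Cramer: x(z) = -0.0568+0.2798z;  y(z) = 0.0032-0.0640z
into |P−S₁|² = l²: 1.0824z² + 0.1480z + -0.0115 = 0;  Δ = 0.0717;  z = -0.1921 or 0.0554 → z<0 root = -0.1921
x = -0.1105, y = 0.0155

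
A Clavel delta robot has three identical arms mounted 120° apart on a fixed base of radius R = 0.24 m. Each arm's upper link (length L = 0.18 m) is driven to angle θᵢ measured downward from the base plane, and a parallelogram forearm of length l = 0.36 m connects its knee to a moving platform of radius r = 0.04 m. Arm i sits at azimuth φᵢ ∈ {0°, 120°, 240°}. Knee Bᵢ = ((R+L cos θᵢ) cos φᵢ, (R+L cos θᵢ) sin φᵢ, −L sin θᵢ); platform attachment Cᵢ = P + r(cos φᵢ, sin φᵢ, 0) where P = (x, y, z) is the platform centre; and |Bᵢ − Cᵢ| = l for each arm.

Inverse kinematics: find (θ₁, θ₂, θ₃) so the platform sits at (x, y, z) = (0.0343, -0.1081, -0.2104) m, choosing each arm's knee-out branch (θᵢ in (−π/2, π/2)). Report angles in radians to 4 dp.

θ₁ = 0.5236, θ₂ = 1.3092, θ₃ = 0.1744

φ1=0.0° → target in arm frame (0.0343, -0.1081)
  A cos θ + B sin θ = C:  0.1657·cos θ + -0.2104·sin θ = 0.0383
  γ=atan2(-0.2104,0.1657)=-0.9037;  ψ=arccos(0.1430)=1.4273;  θ1=γ+ψ≈0.5236
arm 2 (φ=120.0°): x'=-0.1108, y'=0.0243
  e−x'=0.3108;  (l²−L²−(e−x')²−y'²−z²)/2L = -0.1229
  γ=atan2(-0.2104,0.3108)=-0.5951;  ψ=arccos(-0.3274)=1.9044;  θ2=γ+ψ≈1.3092
φ3=240.0° → target in arm frame (0.0765, 0.0838)
  A cos θ + B sin θ = C:  0.1235·cos θ + -0.2104·sin θ = 0.0852
  θ3 = atan2(B,A) + arccos(C/0.2440) = 0.1744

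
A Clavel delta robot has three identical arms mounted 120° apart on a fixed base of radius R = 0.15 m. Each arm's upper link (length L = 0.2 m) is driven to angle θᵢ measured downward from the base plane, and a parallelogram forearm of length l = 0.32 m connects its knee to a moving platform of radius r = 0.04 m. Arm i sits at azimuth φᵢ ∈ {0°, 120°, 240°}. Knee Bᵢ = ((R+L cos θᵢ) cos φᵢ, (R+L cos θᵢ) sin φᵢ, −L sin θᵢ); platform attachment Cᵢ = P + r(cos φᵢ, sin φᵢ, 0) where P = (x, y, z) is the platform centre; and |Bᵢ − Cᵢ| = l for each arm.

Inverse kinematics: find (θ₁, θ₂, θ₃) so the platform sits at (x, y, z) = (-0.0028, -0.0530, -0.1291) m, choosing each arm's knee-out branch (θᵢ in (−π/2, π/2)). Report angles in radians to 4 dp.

θ₁ = 0.2621, θ₂ = 0.6106, θ₃ = -0.3489

φ1=0.0° → target in arm frame (-0.0028, -0.0530)
  A cos θ + B sin θ = C:  0.1128·cos θ + -0.1291·sin θ = 0.0755
  √(A²+B²)=0.1714;  θ1 = -0.8527+1.1148 ≈ 0.2621
arm 2 (φ=120.0°): x'=-0.0445, y'=0.0289
  A cos θ + B sin θ = C:  0.1545·cos θ + -0.1291·sin θ = 0.0526
  √(A²+B²)=0.2013;  θ2 = -0.6961+1.3067 ≈ 0.6106
φ3=240.0° → target in arm frame (0.0473, 0.0241)
  A cos θ + B sin θ = C:  0.0627·cos θ + -0.1291·sin θ = 0.1031
  √(A²+B²)=0.1435;  θ3 = -1.1187+0.7698 ≈ -0.3489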